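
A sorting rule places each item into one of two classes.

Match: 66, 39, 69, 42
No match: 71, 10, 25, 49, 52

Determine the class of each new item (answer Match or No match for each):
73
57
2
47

No match, Match, No match, No match

The common property of the 'Match' items is: multiple of 3. No 'No match' item has it.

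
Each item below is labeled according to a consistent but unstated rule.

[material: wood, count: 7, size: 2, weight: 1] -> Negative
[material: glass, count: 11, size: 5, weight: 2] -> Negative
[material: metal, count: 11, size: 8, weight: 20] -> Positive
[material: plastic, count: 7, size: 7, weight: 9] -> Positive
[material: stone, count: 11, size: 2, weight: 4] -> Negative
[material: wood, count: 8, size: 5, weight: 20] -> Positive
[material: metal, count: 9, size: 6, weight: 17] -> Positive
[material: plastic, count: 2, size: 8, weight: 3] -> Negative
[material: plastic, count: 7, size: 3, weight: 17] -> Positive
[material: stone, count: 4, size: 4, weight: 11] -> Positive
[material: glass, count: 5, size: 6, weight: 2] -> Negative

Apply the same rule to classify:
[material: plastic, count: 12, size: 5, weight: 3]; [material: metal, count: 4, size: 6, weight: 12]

One predicate separates the groups cleanly: weight ≥ 9.
[material: plastic, count: 12, size: 5, weight: 3]: Negative (weight = 3). [material: metal, count: 4, size: 6, weight: 12]: Positive (weight = 12).

Negative, Positive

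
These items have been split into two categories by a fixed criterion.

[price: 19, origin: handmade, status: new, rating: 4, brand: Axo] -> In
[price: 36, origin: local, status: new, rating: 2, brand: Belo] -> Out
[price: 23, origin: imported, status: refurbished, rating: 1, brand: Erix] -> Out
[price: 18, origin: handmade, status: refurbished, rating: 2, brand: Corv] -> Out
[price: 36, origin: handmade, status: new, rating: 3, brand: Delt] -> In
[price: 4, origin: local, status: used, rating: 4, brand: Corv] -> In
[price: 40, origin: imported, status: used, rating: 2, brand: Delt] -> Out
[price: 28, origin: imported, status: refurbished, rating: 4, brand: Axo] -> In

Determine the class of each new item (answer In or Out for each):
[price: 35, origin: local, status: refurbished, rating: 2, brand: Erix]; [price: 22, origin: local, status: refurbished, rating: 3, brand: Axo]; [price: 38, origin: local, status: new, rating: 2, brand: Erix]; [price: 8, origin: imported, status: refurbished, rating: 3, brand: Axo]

Out, In, Out, In

The simplest hypothesis consistent with all the labels is: rating ≥ 3.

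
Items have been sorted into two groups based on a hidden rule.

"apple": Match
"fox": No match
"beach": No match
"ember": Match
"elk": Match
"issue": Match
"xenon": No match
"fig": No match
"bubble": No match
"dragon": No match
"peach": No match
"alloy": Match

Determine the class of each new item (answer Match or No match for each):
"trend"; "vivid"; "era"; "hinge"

No match, No match, Match, No match

The pattern is that an item is 'Match' exactly when: starts with a vowel.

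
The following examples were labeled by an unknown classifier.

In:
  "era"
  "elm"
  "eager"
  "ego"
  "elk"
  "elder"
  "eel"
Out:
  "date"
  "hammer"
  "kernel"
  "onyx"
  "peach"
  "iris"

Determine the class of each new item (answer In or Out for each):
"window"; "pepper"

The simplest hypothesis consistent with all the labels is: starts with 'e'.
Out: "window", since starts with 'w'.
Out: "pepper", since starts with 'p'.

Out, Out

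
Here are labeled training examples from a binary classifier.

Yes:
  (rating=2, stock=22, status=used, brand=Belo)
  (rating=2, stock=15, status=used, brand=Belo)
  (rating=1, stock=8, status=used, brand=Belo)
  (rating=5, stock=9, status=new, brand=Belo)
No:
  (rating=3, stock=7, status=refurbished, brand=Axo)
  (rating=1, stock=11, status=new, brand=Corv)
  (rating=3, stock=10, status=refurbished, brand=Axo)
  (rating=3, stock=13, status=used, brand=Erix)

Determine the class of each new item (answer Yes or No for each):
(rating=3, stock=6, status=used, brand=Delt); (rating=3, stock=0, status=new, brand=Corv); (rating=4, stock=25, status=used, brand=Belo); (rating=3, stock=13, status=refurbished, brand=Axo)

One predicate separates the groups cleanly: brand is Belo.
(rating=3, stock=6, status=used, brand=Delt): brand is Delt, does not pass → No.
(rating=3, stock=0, status=new, brand=Corv): brand is Corv, does not pass → No.
(rating=4, stock=25, status=used, brand=Belo): brand is Belo, matches → Yes.
(rating=3, stock=13, status=refurbished, brand=Axo): brand is Axo, does not pass → No.

No, No, Yes, No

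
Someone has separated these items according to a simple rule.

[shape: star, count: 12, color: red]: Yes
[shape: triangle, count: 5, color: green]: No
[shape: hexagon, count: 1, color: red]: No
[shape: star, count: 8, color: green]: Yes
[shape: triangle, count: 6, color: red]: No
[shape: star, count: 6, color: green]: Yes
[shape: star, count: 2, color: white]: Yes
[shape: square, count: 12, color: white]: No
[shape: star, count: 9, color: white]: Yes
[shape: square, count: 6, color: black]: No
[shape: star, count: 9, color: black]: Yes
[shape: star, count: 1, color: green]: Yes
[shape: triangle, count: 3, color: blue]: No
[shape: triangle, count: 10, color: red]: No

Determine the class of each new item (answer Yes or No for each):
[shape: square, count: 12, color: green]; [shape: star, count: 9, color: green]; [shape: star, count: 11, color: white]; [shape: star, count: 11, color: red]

No, Yes, Yes, Yes

A rule that fits every label: shape is star — true of each 'Yes' example, false of each 'No' one.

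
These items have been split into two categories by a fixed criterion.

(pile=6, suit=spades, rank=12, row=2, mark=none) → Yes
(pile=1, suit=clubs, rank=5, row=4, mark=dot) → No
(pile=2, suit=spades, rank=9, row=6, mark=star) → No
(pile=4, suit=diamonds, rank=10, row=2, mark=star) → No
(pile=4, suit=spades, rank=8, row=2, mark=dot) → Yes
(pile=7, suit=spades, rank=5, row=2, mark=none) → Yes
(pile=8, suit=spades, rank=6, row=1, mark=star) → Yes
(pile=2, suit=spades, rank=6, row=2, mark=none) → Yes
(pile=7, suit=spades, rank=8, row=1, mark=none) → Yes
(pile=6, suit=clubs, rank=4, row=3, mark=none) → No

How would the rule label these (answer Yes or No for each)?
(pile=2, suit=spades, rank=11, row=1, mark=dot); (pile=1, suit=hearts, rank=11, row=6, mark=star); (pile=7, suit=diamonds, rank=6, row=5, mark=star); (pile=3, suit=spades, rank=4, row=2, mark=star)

'Yes' ⟺ suit is spades AND row ≤ 2.
(pile=2, suit=spades, rank=11, row=1, mark=dot) — suit is spades, row = 1, hence Yes.
(pile=1, suit=hearts, rank=11, row=6, mark=star) — suit is hearts, row = 6, hence No.
(pile=7, suit=diamonds, rank=6, row=5, mark=star) — suit is diamonds, row = 5, hence No.
(pile=3, suit=spades, rank=4, row=2, mark=star) — suit is spades, row = 2, hence Yes.

Yes, No, No, Yes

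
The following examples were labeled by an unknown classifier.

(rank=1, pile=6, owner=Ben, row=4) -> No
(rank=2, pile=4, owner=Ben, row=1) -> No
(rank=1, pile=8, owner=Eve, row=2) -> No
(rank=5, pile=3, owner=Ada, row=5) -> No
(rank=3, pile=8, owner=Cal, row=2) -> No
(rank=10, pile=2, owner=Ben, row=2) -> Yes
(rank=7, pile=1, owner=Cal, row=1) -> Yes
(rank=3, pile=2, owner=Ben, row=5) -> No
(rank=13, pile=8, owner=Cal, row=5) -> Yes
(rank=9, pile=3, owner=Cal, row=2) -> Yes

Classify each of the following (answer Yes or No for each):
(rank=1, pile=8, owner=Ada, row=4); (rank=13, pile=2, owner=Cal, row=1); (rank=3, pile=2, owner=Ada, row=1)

No, Yes, No

The simplest hypothesis consistent with all the labels is: rank ≥ 7.
(rank=1, pile=8, owner=Ada, row=4): rank = 1 — lacks this property, so No.
(rank=13, pile=2, owner=Cal, row=1): rank = 13 — fits, so Yes.
(rank=3, pile=2, owner=Ada, row=1): rank = 3 — lacks this property, so No.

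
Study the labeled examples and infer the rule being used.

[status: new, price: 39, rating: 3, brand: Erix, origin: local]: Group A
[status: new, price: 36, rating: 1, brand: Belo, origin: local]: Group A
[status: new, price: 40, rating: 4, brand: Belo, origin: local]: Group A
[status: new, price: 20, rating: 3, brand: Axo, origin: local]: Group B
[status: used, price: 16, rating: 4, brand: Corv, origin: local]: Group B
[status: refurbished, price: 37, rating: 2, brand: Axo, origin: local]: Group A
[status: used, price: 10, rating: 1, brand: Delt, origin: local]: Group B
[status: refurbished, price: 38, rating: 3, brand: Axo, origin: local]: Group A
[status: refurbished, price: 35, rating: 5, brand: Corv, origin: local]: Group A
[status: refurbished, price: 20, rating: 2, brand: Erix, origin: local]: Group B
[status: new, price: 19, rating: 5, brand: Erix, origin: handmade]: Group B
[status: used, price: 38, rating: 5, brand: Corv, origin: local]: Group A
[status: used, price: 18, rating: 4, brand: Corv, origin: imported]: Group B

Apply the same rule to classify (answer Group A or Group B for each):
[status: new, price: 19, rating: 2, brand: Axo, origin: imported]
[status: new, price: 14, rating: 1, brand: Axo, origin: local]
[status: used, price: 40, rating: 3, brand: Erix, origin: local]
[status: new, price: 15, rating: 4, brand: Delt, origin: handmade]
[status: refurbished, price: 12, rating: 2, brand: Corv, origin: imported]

Group B, Group B, Group A, Group B, Group B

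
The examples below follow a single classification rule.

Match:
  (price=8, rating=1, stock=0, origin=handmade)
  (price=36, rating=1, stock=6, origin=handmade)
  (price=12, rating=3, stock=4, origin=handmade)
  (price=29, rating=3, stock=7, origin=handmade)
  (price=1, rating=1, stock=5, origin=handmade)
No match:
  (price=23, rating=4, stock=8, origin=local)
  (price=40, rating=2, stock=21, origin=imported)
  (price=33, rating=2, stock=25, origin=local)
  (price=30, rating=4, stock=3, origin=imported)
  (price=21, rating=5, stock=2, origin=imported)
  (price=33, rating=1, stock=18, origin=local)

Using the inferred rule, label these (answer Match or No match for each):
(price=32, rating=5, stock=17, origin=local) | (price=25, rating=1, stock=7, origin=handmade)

No match, Match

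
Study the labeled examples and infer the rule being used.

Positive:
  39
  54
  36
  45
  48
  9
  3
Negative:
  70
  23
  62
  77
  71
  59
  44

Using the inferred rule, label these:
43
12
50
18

Negative, Positive, Negative, Positive

Comparing the two groups points to one rule — multiple of 3.
43: Negative (43 = 3·14 + 1).
12: Positive (12 = 3·4).
50: Negative (50 = 3·16 + 2).
18: Positive (18 = 3·6).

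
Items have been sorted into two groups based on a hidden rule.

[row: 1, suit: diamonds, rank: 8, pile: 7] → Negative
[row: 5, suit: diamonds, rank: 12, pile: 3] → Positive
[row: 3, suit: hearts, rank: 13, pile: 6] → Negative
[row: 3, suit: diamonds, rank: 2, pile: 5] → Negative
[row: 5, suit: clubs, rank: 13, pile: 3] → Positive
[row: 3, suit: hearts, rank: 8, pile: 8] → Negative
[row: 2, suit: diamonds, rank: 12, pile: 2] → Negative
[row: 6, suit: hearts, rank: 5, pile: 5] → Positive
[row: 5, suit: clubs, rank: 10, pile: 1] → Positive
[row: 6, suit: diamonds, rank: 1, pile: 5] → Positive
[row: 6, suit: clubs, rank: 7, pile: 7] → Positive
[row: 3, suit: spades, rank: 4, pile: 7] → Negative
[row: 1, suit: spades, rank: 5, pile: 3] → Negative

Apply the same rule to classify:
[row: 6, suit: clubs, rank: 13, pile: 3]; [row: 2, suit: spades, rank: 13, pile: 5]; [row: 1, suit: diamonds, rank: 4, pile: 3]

Positive, Negative, Negative

The simplest hypothesis consistent with all the labels is: row ≥ 5.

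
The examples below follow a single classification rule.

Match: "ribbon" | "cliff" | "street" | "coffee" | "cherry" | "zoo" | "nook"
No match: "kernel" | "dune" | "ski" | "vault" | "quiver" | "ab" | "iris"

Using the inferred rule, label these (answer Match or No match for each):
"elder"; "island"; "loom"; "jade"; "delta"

No match, No match, Match, No match, No match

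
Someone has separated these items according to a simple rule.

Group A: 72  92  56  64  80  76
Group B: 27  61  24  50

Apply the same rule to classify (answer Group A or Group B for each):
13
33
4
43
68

The pattern is that an item is 'Group A' exactly when: even AND at least 56.
13: 13 is odd, 13 < 56, fails the rule → Group B.
33: 33 is odd, 33 < 56, fails the rule → Group B.
4: 4 is even, 4 < 56, fails the rule → Group B.
43: 43 is odd, 43 < 56, fails the rule → Group B.
68: 68 is even, 68 ≥ 56, fits → Group A.

Group B, Group B, Group B, Group B, Group A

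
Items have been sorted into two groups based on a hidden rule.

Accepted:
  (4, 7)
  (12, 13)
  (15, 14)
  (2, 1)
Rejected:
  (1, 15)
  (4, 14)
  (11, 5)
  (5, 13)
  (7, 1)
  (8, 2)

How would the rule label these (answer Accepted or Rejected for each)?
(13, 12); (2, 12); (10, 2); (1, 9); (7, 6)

The pattern is that an item is 'Accepted' exactly when: sum is odd.
(13, 12): Accepted (13+12 = 25).
(2, 12): Rejected (2+12 = 14).
(10, 2): Rejected (10+2 = 12).
(1, 9): Rejected (1+9 = 10).
(7, 6): Accepted (7+6 = 13).

Accepted, Rejected, Rejected, Rejected, Accepted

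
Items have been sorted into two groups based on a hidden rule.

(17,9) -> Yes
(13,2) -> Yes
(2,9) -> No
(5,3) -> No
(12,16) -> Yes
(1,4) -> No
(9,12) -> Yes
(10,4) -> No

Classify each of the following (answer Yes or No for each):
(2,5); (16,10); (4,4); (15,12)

No, Yes, No, Yes

The classifier is using: sum ≥ 15.
(2,5) — 2+5 = 7, hence No. (16,10) — 16+10 = 26, hence Yes. (4,4) — 4+4 = 8, hence No. (15,12) — 15+12 = 27, hence Yes.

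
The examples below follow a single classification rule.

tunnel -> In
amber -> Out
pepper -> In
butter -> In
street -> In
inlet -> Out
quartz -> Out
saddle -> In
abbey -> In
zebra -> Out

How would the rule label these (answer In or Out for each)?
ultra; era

Out, Out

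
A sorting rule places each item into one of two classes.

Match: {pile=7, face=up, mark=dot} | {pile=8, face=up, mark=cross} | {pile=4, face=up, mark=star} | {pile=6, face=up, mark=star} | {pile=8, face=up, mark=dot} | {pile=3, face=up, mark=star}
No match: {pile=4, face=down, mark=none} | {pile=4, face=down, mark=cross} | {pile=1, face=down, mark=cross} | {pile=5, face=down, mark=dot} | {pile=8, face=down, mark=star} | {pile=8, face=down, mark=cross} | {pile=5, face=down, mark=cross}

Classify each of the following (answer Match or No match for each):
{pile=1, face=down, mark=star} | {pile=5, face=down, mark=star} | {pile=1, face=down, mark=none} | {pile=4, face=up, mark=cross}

No match, No match, No match, Match

The rule appears to be: face is up.
{pile=1, face=down, mark=star} — face is down, hence No match.
{pile=5, face=down, mark=star} — face is down, hence No match.
{pile=1, face=down, mark=none} — face is down, hence No match.
{pile=4, face=up, mark=cross} — face is up, hence Match.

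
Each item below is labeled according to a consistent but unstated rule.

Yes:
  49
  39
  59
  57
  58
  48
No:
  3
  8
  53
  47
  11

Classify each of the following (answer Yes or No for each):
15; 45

No, No

A rule that fits every label: digit sum ≥ 12 — true of each 'Yes' example, false of each 'No' one.
15 → digit sum 1+5 = 6 → No.
45 → digit sum 4+5 = 9 → No.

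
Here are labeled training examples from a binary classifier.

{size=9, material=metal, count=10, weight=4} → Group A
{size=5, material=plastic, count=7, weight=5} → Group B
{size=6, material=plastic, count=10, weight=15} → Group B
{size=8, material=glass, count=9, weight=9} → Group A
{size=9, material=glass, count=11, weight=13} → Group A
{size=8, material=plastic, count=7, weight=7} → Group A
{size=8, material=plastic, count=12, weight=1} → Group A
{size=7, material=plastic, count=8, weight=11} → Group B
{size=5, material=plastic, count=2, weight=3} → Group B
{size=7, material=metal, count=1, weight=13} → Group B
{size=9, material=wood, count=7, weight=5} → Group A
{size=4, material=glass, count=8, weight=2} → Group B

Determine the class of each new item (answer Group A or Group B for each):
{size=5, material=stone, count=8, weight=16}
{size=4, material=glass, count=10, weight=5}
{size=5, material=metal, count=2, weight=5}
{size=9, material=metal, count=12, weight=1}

One predicate separates the groups cleanly: size ≥ 8.
{size=5, material=stone, count=8, weight=16} → size = 5 → Group B.
{size=4, material=glass, count=10, weight=5} → size = 4 → Group B.
{size=5, material=metal, count=2, weight=5} → size = 5 → Group B.
{size=9, material=metal, count=12, weight=1} → size = 9 → Group A.

Group B, Group B, Group B, Group A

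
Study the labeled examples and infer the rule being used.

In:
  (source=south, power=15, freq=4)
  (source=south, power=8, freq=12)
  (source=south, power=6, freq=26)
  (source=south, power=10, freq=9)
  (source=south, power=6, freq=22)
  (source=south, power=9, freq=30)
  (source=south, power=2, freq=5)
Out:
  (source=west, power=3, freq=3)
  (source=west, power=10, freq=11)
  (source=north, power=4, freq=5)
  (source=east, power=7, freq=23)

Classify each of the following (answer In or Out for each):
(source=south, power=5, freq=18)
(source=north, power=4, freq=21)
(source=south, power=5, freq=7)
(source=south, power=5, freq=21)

Rule: source is south. This holds for each 'In' example and fails for each 'Out' one.
(source=south, power=5, freq=18) — source is south, hence In. (source=north, power=4, freq=21) — source is north, hence Out. (source=south, power=5, freq=7) — source is south, hence In. (source=south, power=5, freq=21) — source is south, hence In.

In, Out, In, In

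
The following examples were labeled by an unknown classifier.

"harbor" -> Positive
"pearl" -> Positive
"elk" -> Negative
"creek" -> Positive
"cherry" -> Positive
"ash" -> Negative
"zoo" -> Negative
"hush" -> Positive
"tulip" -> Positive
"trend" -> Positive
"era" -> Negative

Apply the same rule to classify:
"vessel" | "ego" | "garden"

Positive, Negative, Positive

Every 'Positive' example satisfies: length ≥ 4. None of the 'Negative' examples do.
"vessel": Positive (length 6). "ego": Negative (length 3). "garden": Positive (length 6).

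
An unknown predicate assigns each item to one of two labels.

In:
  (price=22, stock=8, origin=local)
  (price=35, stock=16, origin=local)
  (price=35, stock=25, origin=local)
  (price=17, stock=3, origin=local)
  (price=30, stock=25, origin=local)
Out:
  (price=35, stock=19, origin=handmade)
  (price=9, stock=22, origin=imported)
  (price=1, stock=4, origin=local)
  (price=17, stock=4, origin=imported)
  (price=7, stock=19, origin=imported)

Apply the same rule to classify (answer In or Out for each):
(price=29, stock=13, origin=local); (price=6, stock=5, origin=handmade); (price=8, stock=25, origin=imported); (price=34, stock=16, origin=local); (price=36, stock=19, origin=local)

One predicate separates the groups cleanly: origin is local AND price ≥ 7.
(price=29, stock=13, origin=local) — origin is local, price = 29, hence In.
(price=6, stock=5, origin=handmade) — origin is handmade, price = 6, hence Out.
(price=8, stock=25, origin=imported) — origin is imported, price = 8, hence Out.
(price=34, stock=16, origin=local) — origin is local, price = 34, hence In.
(price=36, stock=19, origin=local) — origin is local, price = 36, hence In.

In, Out, Out, In, In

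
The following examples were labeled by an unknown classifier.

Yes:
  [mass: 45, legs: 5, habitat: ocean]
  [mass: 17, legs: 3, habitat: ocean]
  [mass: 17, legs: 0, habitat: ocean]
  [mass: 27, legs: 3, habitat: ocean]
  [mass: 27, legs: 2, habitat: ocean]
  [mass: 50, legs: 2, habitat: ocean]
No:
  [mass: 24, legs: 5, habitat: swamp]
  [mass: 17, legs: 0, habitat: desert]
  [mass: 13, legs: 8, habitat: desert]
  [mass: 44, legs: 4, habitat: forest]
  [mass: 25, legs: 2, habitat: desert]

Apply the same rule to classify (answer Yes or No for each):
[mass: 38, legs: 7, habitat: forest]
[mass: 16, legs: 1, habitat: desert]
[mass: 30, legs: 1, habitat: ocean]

No, No, Yes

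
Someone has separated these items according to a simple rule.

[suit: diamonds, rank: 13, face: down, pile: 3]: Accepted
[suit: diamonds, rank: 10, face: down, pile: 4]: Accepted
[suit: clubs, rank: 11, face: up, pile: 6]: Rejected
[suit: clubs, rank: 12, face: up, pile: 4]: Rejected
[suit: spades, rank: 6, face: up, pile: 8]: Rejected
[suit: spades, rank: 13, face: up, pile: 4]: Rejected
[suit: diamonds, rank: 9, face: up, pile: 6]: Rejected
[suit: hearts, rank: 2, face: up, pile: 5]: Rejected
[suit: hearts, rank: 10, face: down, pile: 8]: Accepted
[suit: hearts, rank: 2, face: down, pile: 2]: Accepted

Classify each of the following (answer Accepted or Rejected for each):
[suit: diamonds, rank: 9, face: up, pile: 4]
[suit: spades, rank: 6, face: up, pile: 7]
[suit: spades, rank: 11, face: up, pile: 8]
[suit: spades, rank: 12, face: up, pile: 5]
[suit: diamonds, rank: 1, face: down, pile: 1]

Rule: face is down. This holds for each 'Accepted' example and fails for each 'Rejected' one.

Rejected, Rejected, Rejected, Rejected, Accepted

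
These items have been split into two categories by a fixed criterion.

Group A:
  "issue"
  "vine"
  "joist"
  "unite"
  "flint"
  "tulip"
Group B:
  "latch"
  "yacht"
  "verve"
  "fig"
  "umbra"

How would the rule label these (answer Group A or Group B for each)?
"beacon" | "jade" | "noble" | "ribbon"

Group B, Group B, Group B, Group A

'Group A' ⟺ length ≥ 4 AND contains 'i'.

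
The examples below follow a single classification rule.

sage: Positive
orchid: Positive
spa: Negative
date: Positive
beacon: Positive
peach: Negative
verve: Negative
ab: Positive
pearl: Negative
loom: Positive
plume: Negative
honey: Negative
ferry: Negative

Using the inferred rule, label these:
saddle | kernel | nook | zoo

Positive, Positive, Positive, Negative

The pattern is that an item is 'Positive' exactly when: even length.
Positive: saddle, since length 6.
Positive: kernel, since length 6.
Positive: nook, since length 4.
Negative: zoo, since length 3.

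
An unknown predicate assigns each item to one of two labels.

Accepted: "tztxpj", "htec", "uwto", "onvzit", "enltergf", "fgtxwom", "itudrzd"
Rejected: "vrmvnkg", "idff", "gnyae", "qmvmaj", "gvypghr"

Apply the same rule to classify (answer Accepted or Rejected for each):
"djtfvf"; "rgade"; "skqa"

Accepted, Rejected, Rejected

A rule that fits every label: contains 't' — true of each 'Accepted' example, false of each 'Rejected' one.
Accepted: "djtfvf", since has 't'. Rejected: "rgade", since no 't'. Rejected: "skqa", since no 't'.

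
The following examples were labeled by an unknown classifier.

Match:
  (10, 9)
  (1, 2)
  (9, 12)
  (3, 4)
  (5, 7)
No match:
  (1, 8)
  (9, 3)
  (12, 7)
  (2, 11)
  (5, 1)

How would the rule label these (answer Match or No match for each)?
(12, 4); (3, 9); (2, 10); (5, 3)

No match, No match, No match, Match

Every 'Match' example satisfies: |first − second| ≤ 3. None of the 'No match' examples do.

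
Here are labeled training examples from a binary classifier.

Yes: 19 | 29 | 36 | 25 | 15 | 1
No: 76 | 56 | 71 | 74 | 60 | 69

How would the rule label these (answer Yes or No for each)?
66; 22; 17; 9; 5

No, Yes, Yes, Yes, Yes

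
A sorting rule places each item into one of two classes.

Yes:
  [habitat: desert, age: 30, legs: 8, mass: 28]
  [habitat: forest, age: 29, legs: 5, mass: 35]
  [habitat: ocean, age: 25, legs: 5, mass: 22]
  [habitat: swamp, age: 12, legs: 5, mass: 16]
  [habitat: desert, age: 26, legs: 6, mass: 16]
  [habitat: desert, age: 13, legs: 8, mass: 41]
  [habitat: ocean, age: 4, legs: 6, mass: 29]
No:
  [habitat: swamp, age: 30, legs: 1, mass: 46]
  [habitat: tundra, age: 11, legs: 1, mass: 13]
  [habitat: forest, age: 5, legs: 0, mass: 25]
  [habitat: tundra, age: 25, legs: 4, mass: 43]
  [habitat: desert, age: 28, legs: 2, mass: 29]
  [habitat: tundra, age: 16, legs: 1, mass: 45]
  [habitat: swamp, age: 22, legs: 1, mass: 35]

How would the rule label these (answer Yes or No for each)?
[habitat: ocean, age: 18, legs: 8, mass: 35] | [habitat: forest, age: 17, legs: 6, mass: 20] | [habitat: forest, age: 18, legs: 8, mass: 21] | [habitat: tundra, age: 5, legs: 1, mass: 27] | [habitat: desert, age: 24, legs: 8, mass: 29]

The simplest hypothesis consistent with all the labels is: legs ≥ 5.

Yes, Yes, Yes, No, Yes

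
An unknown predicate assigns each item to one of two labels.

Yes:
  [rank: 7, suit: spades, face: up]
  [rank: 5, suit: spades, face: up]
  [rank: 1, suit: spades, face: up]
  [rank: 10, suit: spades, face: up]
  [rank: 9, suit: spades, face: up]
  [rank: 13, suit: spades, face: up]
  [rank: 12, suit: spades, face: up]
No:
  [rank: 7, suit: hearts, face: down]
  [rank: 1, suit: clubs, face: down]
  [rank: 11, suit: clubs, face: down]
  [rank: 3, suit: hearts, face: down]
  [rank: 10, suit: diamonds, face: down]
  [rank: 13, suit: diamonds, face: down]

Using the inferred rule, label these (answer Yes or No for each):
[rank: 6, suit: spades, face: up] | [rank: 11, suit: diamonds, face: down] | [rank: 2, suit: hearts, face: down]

All 'Yes' examples share one property — face is up — and every 'No' example lacks it.

Yes, No, No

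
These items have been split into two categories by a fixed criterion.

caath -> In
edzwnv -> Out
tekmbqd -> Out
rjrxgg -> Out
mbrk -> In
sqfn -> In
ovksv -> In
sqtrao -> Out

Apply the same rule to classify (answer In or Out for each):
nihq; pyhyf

In, In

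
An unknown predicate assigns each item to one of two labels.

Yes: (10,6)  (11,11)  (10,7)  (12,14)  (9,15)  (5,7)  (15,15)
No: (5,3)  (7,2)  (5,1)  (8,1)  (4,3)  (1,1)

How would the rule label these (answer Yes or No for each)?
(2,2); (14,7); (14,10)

No, Yes, Yes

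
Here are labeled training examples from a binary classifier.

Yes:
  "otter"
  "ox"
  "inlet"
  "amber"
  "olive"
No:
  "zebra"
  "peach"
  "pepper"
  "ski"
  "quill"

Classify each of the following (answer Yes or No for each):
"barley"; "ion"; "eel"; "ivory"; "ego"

No, Yes, Yes, Yes, Yes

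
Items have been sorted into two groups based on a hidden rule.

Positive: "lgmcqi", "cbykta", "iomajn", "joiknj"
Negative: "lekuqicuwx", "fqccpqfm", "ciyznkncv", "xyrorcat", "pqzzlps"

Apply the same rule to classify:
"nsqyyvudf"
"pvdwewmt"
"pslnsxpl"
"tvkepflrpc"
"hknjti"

Comparing the two groups points to one rule — length 6.
"nsqyyvudf": Negative (length 9). "pvdwewmt": Negative (length 8). "pslnsxpl": Negative (length 8). "tvkepflrpc": Negative (length 10). "hknjti": Positive (length 6).

Negative, Negative, Negative, Negative, Positive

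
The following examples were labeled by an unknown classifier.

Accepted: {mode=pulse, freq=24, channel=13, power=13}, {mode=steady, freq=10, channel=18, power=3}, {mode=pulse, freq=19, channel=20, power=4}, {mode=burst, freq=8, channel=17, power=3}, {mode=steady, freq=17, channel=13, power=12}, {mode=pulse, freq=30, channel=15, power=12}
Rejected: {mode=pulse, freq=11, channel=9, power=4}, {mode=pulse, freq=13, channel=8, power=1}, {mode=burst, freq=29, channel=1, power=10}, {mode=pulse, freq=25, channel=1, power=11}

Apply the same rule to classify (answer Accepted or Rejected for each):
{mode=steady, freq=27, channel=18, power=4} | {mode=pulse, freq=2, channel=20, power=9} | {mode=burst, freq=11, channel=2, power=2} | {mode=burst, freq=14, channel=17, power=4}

Rule: channel ≥ 13. This holds for each 'Accepted' example and fails for each 'Rejected' one.
{mode=steady, freq=27, channel=18, power=4} — channel = 18, hence Accepted.
{mode=pulse, freq=2, channel=20, power=9} — channel = 20, hence Accepted.
{mode=burst, freq=11, channel=2, power=2} — channel = 2, hence Rejected.
{mode=burst, freq=14, channel=17, power=4} — channel = 17, hence Accepted.

Accepted, Accepted, Rejected, Accepted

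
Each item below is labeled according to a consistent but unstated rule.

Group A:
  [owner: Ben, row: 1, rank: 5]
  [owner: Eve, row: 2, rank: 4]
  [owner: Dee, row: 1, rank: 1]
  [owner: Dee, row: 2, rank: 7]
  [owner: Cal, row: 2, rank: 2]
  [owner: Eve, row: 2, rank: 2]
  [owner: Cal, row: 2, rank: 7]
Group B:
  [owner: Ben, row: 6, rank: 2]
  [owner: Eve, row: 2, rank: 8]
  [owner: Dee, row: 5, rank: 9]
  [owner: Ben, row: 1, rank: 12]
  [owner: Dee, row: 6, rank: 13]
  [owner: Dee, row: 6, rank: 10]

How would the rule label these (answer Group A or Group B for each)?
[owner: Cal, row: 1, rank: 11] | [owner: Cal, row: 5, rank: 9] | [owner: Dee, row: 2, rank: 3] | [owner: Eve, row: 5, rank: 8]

The distinguishing property — rank ≤ 7 AND row ≤ 2 — holds for all the 'Group A' cases and none of the 'Group B' cases.

Group B, Group B, Group A, Group B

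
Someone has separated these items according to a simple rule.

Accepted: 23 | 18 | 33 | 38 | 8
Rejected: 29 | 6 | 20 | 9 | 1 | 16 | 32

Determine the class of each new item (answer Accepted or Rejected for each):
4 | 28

Checking candidate rules against both groups, what survives is: ≡ 3 (mod 5).
4: 4 mod 5 = 4, does not fit → Rejected. 28: 28 mod 5 = 3, passes → Accepted.

Rejected, Accepted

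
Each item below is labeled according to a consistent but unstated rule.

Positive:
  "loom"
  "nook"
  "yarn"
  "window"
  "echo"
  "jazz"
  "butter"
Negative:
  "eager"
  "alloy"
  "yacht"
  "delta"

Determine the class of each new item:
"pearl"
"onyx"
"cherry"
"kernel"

Negative, Positive, Positive, Positive

Every 'Positive' example satisfies: even length. None of the 'Negative' examples do.
Negative: "pearl", since length 5. Positive: "onyx", since length 4. Positive: "cherry", since length 6. Positive: "kernel", since length 6.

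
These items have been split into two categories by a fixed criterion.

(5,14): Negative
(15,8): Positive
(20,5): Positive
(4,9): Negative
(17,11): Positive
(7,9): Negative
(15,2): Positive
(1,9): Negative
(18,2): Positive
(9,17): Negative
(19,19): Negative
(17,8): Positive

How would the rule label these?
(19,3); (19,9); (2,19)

Every 'Positive' example satisfies: first > second. None of the 'Negative' examples do.
(19,3): 19 > 3, checks out → Positive. (19,9): 19 > 9, checks out → Positive. (2,19): 2 < 19, does not satisfy this → Negative.

Positive, Positive, Negative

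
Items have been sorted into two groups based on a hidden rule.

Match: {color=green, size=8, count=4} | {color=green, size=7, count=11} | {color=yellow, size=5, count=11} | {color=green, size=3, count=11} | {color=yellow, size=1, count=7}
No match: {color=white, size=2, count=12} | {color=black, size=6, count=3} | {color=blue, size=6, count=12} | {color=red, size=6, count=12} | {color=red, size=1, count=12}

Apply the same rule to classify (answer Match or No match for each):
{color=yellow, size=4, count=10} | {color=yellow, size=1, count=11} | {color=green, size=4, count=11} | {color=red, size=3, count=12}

The common property of the 'Match' items is: color is green OR color is yellow. No 'No match' item has it.

Match, Match, Match, No match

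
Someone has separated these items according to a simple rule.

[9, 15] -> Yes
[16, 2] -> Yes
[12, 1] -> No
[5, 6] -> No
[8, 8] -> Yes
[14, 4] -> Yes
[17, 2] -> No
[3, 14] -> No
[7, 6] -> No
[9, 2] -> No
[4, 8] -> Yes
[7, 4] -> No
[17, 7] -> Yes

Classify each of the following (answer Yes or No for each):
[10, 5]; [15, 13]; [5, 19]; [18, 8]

'Yes' ⟺ sum is even.

No, Yes, Yes, Yes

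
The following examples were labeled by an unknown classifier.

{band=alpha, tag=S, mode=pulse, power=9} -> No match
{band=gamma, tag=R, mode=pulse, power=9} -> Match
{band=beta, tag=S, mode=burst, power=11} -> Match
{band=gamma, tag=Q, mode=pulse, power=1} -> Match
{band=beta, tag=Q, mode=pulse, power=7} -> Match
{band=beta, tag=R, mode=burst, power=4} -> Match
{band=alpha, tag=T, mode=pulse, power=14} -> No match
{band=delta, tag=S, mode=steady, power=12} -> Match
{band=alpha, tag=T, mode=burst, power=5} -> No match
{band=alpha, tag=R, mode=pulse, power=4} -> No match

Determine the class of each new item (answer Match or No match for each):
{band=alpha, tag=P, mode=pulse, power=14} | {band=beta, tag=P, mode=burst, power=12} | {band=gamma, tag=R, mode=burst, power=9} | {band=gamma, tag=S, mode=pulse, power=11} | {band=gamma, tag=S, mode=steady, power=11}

No match, Match, Match, Match, Match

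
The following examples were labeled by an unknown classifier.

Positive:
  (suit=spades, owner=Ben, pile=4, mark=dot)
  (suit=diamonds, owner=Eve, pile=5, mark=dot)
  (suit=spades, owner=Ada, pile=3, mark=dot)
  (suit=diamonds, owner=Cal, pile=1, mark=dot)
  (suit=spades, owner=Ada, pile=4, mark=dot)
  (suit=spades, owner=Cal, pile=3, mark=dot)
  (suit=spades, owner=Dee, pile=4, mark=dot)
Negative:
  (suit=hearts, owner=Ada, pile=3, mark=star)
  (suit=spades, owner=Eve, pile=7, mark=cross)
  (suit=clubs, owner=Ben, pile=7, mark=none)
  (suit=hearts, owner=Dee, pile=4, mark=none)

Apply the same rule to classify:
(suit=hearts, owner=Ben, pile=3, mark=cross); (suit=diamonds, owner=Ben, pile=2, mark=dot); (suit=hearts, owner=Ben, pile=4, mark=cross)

Negative, Positive, Negative

The simplest hypothesis consistent with all the labels is: mark is dot.
(suit=hearts, owner=Ben, pile=3, mark=cross) → mark is cross → Negative. (suit=diamonds, owner=Ben, pile=2, mark=dot) → mark is dot → Positive. (suit=hearts, owner=Ben, pile=4, mark=cross) → mark is cross → Negative.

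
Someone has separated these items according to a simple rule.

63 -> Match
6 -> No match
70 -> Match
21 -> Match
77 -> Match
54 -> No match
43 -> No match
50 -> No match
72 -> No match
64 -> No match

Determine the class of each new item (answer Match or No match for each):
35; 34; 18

Looking at the examples, the only property every 'Match' case has and every 'No match' case lacks is: multiple of 7.
35: 35 = 7·5, fits → Match. 34: 34 = 7·4 + 6, fails this test → No match. 18: 18 = 7·2 + 4, fails this test → No match.

Match, No match, No match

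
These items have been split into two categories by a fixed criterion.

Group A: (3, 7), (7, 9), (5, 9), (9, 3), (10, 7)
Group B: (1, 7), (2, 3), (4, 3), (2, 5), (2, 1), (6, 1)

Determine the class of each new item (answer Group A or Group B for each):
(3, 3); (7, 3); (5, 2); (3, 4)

Group B, Group A, Group B, Group B

Rule: sum ≥ 10. This holds for each 'Group A' example and fails for each 'Group B' one.
(3, 3): Group B (3+3 = 6).
(7, 3): Group A (7+3 = 10).
(5, 2): Group B (5+2 = 7).
(3, 4): Group B (3+4 = 7).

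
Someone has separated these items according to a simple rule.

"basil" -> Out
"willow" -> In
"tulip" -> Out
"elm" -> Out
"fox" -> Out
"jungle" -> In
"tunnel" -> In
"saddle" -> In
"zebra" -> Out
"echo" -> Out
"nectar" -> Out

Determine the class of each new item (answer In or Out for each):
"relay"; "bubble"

Out, In

The pattern is that an item is 'In' exactly when: even length AND contains 'l'.
"relay" — length 5, has 'l', hence Out.
"bubble" — length 6, has 'l', hence In.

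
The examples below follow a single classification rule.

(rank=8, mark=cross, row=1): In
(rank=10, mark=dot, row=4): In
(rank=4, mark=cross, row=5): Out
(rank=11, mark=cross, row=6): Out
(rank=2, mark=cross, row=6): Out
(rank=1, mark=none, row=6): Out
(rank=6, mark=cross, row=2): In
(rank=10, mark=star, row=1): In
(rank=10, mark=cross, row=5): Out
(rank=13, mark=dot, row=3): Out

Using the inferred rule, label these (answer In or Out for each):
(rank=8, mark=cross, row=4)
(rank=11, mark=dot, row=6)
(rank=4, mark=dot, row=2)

In, Out, In

The pattern is that an item is 'In' exactly when: rank ≤ 10 AND row ≤ 4.
(rank=8, mark=cross, row=4) — rank = 8, row = 4, hence In.
(rank=11, mark=dot, row=6) — rank = 11, row = 6, hence Out.
(rank=4, mark=dot, row=2) — rank = 4, row = 2, hence In.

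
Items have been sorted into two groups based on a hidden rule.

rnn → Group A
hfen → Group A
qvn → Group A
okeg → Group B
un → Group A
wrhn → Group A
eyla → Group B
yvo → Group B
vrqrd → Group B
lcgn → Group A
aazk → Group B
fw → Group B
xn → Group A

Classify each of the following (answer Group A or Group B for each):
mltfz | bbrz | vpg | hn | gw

Group B, Group B, Group B, Group A, Group B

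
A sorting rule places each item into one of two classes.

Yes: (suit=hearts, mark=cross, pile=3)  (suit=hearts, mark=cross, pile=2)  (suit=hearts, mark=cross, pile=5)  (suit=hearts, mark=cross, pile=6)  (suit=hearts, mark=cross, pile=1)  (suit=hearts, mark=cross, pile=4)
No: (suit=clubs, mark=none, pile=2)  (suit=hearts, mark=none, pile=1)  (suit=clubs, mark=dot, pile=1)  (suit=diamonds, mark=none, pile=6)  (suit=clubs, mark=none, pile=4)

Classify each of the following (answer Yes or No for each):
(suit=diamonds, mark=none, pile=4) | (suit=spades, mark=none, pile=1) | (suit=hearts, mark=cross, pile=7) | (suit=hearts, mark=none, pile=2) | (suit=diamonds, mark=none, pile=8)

No, No, Yes, No, No

All 'Yes' examples share one property — mark is cross — and every 'No' example lacks it.
(suit=diamonds, mark=none, pile=4): No (mark is none).
(suit=spades, mark=none, pile=1): No (mark is none).
(suit=hearts, mark=cross, pile=7): Yes (mark is cross).
(suit=hearts, mark=none, pile=2): No (mark is none).
(suit=diamonds, mark=none, pile=8): No (mark is none).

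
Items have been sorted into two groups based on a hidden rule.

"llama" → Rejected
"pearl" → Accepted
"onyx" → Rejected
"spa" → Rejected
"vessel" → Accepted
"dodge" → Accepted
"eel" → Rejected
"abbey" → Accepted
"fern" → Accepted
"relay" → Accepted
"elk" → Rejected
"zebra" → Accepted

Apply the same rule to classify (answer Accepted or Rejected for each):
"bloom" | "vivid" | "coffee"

Rejected, Rejected, Accepted

The simplest hypothesis consistent with all the labels is: length ≥ 4 AND contains 'e'.
Rejected: "bloom", since length 5, no 'e'. Rejected: "vivid", since length 5, no 'e'. Accepted: "coffee", since length 6, has 'e'.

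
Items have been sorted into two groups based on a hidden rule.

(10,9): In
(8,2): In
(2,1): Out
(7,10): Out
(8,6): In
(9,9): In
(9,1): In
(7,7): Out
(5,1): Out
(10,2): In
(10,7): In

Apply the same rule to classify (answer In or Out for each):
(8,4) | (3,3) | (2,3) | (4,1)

The common property of the 'In' items is: first ≥ 8. No 'Out' item has it.
(8,4) → first 8 → In.
(3,3) → first 3 → Out.
(2,3) → first 2 → Out.
(4,1) → first 4 → Out.

In, Out, Out, Out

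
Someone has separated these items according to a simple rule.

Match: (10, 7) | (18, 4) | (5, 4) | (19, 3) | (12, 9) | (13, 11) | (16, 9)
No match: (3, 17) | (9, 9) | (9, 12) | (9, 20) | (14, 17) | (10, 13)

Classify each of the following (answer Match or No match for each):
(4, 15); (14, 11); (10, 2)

No match, Match, Match

The rule appears to be: first > second.
(4, 15) — 4 < 15, hence No match. (14, 11) — 14 > 11, hence Match. (10, 2) — 10 > 2, hence Match.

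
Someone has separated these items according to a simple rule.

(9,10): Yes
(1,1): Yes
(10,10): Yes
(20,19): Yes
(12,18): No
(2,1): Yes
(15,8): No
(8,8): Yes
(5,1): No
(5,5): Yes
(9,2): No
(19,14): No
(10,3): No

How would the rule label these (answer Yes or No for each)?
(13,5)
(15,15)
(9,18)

Every 'Yes' example satisfies: |first − second| ≤ 1. None of the 'No' examples do.
(13,5): |13−5| = 8, doesn't qualify → No. (15,15): |15−15| = 0, matches → Yes. (9,18): |9−18| = 9, doesn't qualify → No.

No, Yes, No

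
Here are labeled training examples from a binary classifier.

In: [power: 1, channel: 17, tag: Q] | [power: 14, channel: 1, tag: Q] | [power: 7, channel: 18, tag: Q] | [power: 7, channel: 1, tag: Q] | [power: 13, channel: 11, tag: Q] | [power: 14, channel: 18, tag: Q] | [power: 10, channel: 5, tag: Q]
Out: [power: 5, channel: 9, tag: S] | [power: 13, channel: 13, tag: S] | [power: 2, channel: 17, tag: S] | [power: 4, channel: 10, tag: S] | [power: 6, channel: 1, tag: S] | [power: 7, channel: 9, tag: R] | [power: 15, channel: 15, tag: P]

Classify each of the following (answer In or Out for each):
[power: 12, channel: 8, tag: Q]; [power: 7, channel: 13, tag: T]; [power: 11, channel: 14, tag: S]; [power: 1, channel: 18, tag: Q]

The common property of the 'In' items is: tag is Q. No 'Out' item has it.
In: [power: 12, channel: 8, tag: Q], since tag is Q.
Out: [power: 7, channel: 13, tag: T], since tag is T.
Out: [power: 11, channel: 14, tag: S], since tag is S.
In: [power: 1, channel: 18, tag: Q], since tag is Q.

In, Out, Out, In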